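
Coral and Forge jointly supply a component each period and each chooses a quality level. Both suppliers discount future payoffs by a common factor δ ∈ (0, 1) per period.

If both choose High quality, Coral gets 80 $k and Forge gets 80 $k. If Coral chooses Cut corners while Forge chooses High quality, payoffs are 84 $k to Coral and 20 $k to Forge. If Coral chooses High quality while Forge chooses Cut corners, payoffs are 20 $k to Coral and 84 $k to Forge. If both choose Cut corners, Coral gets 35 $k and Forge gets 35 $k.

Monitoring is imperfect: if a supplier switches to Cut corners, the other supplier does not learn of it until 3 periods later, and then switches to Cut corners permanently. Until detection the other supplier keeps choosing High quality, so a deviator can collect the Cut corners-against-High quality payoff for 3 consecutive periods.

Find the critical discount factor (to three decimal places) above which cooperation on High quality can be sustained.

0.434

A deviator earns 84 for 3 periods, then 35 forever; cooperating earns 80 forever. Multiplying the IC by (1−δ):
80 ≥ 84(1−δ^3) + 35δ^3, so 49·δ^3 ≥ 4 and δ^3 ≥ 4/49.
δ ≥ (4/49)^(1/3) ≈ 0.434.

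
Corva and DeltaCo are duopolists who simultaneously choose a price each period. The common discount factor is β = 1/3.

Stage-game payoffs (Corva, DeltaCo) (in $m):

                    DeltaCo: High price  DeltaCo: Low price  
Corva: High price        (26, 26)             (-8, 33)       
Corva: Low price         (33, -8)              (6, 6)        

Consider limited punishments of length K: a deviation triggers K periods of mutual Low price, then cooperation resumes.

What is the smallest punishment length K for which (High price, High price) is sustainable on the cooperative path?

IC: β(1−β^K)/(1−β) ≥ (33−26)/(26−6) = 7/20.
With β = 1/3: need 1 − β^K ≥ 7/20·(1−1/3)/(1/3), i.e. β^K ≤ 0.3000.
Since (1/3)^1 = 0.3333 and (1/3)^2 = 0.1111, the smallest such K is 2.

2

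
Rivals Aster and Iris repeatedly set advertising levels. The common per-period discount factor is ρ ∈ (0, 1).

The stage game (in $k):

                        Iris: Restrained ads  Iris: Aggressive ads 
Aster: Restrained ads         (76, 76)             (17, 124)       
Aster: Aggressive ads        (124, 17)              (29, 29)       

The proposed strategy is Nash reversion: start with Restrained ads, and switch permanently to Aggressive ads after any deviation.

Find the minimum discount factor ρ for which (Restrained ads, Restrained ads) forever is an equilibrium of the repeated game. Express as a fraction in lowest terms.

Cooperation forever yields 76 each period: 76/(1−ρ).
Deviating yields 124 once, then 29 forever: 124 + 29ρ/(1−ρ).
No profitable deviation requires 76/(1−ρ) ≥ 124 + 29ρ/(1−ρ).
Multiplying by (1−ρ): 76 ≥ 124(1−ρ) + 29ρ = 124 − 95ρ.
So 95ρ ≥ 48, i.e. ρ ≥ 48/95.

48/95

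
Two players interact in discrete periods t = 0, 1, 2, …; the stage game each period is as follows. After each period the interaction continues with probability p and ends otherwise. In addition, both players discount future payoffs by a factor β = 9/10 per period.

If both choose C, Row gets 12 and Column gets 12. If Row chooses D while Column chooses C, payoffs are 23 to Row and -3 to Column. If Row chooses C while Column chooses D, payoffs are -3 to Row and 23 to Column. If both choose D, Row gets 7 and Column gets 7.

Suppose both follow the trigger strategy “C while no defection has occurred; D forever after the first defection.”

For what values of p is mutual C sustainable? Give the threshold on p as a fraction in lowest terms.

Expected continuation weight on next period's payoff is β·p = 9/10·p, which plays the role of the discount factor.
Cooperation requires 9/10·p ≥ (23−12)/(23−7) = 11/16, hence p ≥ 55/72.

55/72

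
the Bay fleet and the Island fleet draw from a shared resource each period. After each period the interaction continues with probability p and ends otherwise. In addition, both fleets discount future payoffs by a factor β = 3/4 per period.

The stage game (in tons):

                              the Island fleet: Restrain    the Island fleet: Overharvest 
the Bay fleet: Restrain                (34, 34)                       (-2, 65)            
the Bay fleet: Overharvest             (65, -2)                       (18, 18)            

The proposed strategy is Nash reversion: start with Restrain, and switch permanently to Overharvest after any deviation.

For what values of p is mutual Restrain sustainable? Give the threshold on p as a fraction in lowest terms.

124/141

With continuation probability p and discount β, the effective per-period discount factor is βp.
Grim-trigger IC: βp ≥ (65−34)/(65−18) = 31/47.
So p ≥ (31/47)/(3/4) = 124/141.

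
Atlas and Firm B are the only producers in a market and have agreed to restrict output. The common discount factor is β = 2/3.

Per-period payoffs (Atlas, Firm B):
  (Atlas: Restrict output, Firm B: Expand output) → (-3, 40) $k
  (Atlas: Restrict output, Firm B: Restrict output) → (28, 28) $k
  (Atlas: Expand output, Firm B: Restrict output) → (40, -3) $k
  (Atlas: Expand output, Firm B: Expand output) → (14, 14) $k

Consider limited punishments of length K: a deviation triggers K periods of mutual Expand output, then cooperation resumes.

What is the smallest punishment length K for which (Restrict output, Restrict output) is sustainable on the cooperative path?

2

IC: β(1−β^K)/(1−β) ≥ (40−28)/(28−14) = 6/7.
With β = 2/3: need 1 − β^K ≥ 6/7·(1−2/3)/(2/3), i.e. β^K ≤ 0.5714.
Since (2/3)^1 = 0.6667 and (2/3)^2 = 0.4444, the smallest such K is 2.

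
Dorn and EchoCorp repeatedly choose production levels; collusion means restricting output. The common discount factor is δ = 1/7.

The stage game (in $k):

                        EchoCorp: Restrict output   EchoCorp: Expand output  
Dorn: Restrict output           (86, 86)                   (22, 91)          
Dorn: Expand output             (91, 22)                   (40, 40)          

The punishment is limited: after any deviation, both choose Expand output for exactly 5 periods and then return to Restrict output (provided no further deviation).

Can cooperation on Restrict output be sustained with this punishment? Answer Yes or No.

Comparing payoff streams over the 6 periods until play realigns: cooperate → 86(1+δ+…+δ^5); deviate → 91 + 40(δ+…+δ^5).
Cooperation is sustained iff (86−40)(δ+…+δ^5) ≥ 91−86.
δ+…+δ^5 = 1/7·(1−(1/7)^5)/(1−1/7) = 0.1667, and (91−86)/(86−40) = 0.1087.
0.1667 ≥ 0.1087, so cooperation is sustainable.

Yes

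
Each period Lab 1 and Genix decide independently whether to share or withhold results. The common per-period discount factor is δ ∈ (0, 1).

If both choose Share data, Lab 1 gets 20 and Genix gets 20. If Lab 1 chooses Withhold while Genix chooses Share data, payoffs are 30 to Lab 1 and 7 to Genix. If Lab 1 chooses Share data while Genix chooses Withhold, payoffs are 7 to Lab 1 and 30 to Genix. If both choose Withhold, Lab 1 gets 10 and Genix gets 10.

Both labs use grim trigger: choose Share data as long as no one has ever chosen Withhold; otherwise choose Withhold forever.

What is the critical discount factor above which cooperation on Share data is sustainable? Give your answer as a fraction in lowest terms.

Under grim trigger the critical discount factor is (T−C)/(T−P) with T = 30, C = 20, P = 10.
δ* = (30−20)/(30−10) = 10/20 = 1/2.

1/2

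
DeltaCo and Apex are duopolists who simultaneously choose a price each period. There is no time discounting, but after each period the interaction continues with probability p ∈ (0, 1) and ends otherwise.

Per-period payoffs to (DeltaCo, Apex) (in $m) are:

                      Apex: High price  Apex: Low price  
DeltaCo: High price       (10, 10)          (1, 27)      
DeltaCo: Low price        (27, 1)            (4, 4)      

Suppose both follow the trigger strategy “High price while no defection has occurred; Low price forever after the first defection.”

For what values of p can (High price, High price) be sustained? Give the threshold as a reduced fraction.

Expected cooperation value is 10 + p·10 + p²·10 + … = 10/(1−p); deviation gives 27 + p·4/(1−p).
10 ≥ 27(1−p) + 4p ⇒ 23p ≥ 17 ⇒ p ≥ 17/23.

17/23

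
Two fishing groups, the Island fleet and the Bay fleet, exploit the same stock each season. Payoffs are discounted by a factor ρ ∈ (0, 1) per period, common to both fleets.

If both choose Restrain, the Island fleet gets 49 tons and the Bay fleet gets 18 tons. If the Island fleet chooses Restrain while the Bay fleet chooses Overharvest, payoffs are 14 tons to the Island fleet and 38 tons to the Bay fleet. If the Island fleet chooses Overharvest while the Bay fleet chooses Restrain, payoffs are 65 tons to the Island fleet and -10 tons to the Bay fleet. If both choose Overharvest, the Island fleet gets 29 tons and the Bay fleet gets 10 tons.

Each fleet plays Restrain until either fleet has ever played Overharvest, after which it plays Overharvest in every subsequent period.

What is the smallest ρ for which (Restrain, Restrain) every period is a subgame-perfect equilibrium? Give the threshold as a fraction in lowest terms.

5/7

the Island fleet's threshold: (65−49)/(65−29) = 4/9.
the Bay fleet's threshold: (38−18)/(38−10) = 5/7.
4/9 < 5/7, so the Bay fleet binds and ρ* = 5/7.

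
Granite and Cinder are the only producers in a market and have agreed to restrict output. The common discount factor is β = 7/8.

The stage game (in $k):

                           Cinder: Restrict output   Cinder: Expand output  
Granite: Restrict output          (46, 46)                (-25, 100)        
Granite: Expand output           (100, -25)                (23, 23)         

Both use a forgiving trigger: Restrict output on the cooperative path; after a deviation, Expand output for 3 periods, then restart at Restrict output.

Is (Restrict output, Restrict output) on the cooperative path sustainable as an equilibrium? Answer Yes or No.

Comparing payoff streams over the 4 periods until play realigns: cooperate → 46(1+β+…+β^3); deviate → 100 + 23(β+…+β^3).
Cooperation is sustained iff (46−23)(β+…+β^3) ≥ 100−46.
β+…+β^3 = 7/8·(1−(7/8)^3)/(1−7/8) = 2.3105, and (100−46)/(46−23) = 2.3478.
2.3105 < 2.3478, so cooperation is not sustainable.

No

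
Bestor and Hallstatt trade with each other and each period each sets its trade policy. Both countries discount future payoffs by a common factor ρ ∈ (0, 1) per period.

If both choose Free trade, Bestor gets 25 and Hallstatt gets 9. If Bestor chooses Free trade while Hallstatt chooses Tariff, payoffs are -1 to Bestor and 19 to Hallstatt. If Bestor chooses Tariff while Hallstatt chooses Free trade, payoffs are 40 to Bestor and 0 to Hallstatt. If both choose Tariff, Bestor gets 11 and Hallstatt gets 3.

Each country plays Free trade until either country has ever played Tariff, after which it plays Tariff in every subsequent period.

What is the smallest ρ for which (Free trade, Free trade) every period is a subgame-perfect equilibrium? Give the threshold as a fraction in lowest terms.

5/8

For Bestor: deviation gain 40−25 = 15, per-period punishment loss 25−11 = 14. IC gives ρ ≥ 15/29.
For Hallstatt: gain 10, loss 6 per period, so ρ ≥ 10/16 = 5/8.
The tighter constraint is Hallstatt's, so cooperation needs ρ ≥ 5/8.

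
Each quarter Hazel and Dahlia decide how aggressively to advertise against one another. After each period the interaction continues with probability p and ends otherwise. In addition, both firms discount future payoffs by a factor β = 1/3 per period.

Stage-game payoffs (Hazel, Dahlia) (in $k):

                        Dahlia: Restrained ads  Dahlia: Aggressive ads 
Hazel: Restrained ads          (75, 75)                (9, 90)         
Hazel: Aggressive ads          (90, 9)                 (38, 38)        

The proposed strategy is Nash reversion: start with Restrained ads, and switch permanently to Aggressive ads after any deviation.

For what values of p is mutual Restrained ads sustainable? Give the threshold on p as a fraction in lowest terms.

45/52

With continuation probability p and discount β, the effective per-period discount factor is βp.
Grim-trigger IC: βp ≥ (90−75)/(90−38) = 15/52.
So p ≥ (15/52)/(1/3) = 45/52.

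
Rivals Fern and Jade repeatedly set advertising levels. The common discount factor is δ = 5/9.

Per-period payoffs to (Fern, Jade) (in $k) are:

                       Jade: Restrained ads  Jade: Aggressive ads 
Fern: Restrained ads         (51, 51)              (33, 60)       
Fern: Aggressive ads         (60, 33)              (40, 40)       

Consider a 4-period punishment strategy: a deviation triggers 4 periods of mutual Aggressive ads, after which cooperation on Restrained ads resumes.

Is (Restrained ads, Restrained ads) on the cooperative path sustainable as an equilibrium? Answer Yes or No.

Yes

Comparing payoff streams over the 5 periods until play realigns: cooperate → 51(1+δ+…+δ^4); deviate → 60 + 40(δ+…+δ^4).
Cooperation is sustained iff (51−40)(δ+…+δ^4) ≥ 60−51.
δ+…+δ^4 = 5/9·(1−(5/9)^4)/(1−5/9) = 1.1309, and (60−51)/(51−40) = 0.8182.
1.1309 ≥ 0.8182, so cooperation is sustainable.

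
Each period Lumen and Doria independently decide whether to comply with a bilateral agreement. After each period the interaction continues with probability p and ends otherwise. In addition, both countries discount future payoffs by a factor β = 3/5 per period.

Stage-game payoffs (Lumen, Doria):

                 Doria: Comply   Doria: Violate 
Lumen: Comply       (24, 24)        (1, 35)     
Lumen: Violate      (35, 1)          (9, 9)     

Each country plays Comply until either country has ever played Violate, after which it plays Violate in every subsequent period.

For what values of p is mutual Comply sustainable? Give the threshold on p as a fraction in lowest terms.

Expected continuation weight on next period's payoff is β·p = 3/5·p, which plays the role of the discount factor.
Cooperation requires 3/5·p ≥ (35−24)/(35−9) = 11/26, hence p ≥ 55/78.

55/78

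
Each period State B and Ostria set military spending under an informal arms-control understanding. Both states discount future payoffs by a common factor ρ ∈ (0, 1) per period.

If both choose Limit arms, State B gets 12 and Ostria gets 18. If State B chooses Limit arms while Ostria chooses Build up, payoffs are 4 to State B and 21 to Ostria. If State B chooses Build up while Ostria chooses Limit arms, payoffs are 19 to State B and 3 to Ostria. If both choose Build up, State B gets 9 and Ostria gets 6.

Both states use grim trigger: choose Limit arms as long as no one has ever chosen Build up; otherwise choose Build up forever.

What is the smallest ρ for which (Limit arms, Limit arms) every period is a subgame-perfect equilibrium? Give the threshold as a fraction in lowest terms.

7/10

State B: cooperation gives 12 each period; deviation gives 19 once then 9 forever.
  12/(1−ρ) ≥ 19 + 9ρ/(1−ρ) ⇒ ρ ≥ 7/10.
Ostria: cooperation gives 18 each period; deviation gives 21 once then 6 forever.
  ρ ≥ 3/15 = 1/5.
Both must hold, so the binding constraint is State B's: ρ ≥ 7/10.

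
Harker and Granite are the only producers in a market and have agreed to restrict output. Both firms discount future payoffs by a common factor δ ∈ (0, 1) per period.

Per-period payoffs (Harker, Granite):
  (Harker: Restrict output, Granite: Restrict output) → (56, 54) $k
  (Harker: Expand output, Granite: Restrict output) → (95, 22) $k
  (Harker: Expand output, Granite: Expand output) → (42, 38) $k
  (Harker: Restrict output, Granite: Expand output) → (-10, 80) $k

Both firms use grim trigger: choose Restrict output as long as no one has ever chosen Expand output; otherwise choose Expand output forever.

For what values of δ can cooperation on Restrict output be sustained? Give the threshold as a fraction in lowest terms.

Harker: cooperation gives 56 each period; deviation gives 95 once then 42 forever.
  56/(1−δ) ≥ 95 + 42δ/(1−δ) ⇒ δ ≥ 39/53.
Granite: cooperation gives 54 each period; deviation gives 80 once then 38 forever.
  δ ≥ 26/42 = 13/21.
Both must hold, so the binding constraint is Harker's: δ ≥ 39/53.

39/53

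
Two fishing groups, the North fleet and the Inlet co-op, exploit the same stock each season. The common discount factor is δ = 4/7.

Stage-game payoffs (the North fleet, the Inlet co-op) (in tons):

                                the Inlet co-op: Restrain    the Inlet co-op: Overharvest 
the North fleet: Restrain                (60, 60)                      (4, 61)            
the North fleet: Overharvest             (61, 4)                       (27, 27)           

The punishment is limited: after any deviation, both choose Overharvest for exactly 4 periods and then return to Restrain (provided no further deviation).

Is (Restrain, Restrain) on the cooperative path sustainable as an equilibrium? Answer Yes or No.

IC: δ+…+δ^4 ≥ (61−60)/(60−27) = 1/33.
At δ = 4/7: partial sum = 1.1912 ≥ 0.0303. Cooperation sustainable.

Yes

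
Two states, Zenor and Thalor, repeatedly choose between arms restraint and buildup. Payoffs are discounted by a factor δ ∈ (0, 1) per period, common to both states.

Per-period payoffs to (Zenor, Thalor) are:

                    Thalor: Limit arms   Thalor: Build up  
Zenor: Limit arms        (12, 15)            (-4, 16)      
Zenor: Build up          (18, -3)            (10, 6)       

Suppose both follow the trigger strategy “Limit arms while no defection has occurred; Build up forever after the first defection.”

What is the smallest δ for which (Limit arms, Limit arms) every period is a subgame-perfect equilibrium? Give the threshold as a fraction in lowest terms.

Zenor: cooperation gives 12 each period; deviation gives 18 once then 10 forever.
  12/(1−δ) ≥ 18 + 10δ/(1−δ) ⇒ δ ≥ 6/8 = 3/4.
Thalor: cooperation gives 15 each period; deviation gives 16 once then 6 forever.
  δ ≥ 1/10.
Both must hold, so the binding constraint is Zenor's: δ ≥ 3/4.

3/4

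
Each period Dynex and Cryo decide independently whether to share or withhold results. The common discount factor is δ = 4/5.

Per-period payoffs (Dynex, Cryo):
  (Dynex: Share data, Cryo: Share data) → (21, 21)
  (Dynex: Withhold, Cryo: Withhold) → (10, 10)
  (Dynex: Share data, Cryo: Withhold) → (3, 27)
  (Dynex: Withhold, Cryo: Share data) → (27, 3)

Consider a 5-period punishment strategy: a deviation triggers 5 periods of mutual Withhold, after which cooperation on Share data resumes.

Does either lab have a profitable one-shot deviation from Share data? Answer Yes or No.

No

A one-shot deviation gives 27 now, then 10 for 5 periods, then back to 21.
Gain from deviating: (27−21) today; loss: (21−10) in each of the next 5 periods.
No-deviation condition: (21−10)(δ+…+δ^5) ≥ 27−21, i.e. δ+…+δ^5 ≥ 6/11.
At δ = 4/5: δ+…+δ^5 = 2.6893 ≥ 0.5455.
So cooperation is sustainable.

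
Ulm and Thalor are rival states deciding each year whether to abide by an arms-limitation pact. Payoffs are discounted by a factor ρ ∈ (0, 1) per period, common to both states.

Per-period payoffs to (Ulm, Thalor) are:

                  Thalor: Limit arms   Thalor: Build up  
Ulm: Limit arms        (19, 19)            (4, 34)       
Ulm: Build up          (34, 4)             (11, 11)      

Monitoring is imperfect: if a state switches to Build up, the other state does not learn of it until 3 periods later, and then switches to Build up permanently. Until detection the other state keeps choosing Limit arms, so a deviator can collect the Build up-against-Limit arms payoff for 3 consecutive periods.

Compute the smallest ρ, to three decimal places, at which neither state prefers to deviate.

0.867

The best deviation is to choose Build up for all 3 undetected periods, earning 34 each, then 11 forever once detected.
Deviation value: 34(1−ρ^3)/(1−ρ) + 11ρ^3/(1−ρ); cooperation value: 19/(1−ρ).
IC: 19 ≥ 34(1−ρ^3) + 11ρ^3 = 34 − 23ρ^3.
So ρ^3 ≥ 15/23, giving ρ ≥ (15/23)^(1/3) ≈ 0.867.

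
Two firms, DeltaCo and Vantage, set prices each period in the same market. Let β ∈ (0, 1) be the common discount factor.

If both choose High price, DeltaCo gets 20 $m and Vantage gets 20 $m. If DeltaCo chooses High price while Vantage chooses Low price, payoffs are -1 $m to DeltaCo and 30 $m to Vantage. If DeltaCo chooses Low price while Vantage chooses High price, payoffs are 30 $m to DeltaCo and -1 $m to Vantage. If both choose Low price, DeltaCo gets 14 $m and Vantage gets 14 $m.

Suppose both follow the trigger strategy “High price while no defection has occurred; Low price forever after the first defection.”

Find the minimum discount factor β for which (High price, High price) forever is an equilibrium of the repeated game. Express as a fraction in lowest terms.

5/8

20/(1−β) ≥ 30 + 14β/(1−β)
20 ≥ 30 − 16β
β ≥ 10/16 = 5/8.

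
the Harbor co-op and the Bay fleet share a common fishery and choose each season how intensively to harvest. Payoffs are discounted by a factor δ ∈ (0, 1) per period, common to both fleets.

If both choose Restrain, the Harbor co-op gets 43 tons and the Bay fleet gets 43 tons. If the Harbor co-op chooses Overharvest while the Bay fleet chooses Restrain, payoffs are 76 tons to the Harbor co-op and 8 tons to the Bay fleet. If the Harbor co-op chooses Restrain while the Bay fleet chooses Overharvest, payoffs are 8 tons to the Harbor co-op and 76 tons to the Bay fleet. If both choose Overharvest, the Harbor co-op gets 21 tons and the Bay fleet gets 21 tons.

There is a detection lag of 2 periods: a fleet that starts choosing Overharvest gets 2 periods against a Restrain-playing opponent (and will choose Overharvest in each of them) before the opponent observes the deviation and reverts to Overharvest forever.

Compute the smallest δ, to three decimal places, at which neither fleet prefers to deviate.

0.775

Deviating for the 2 undetected periods gains 76−43 = 33 per period over cooperation, then loses 43−21 = 22 per period forever once punishment starts.
Gain: 33(1 + δ + … + δ^1); loss: 22·δ^2/(1−δ).
No profitable deviation ⇔ 33(1−δ^2) ≤ 22·δ^2, i.e. δ^2 ≥ 33/(33+22) = 3/5.
Hence δ ≥ (3/5)^(1/2) ≈ 0.775.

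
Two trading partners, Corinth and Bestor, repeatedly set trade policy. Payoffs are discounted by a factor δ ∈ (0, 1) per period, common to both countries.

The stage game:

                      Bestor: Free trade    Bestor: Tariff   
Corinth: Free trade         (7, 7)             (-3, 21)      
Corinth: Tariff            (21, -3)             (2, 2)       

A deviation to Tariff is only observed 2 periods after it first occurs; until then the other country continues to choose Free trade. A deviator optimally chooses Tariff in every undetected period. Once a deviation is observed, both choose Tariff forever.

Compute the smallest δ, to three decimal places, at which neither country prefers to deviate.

0.858

A deviator earns 21 for 2 periods, then 2 forever; cooperating earns 7 forever. Multiplying the IC by (1−δ):
7 ≥ 21(1−δ^2) + 2δ^2, so 19·δ^2 ≥ 14 and δ^2 ≥ 14/19.
δ ≥ (14/19)^(1/2) ≈ 0.858.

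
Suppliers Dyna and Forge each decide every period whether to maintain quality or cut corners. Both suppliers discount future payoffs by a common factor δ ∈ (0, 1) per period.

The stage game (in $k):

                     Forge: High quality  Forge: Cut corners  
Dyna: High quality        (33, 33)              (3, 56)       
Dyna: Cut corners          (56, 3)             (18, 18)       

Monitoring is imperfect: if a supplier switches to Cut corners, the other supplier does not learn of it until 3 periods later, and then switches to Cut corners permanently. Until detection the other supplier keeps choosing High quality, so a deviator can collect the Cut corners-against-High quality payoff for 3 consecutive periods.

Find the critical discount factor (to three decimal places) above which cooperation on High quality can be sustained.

The best deviation is to choose Cut corners for all 3 undetected periods, earning 56 each, then 18 forever once detected.
Deviation value: 56(1−δ^3)/(1−δ) + 18δ^3/(1−δ); cooperation value: 33/(1−δ).
IC: 33 ≥ 56(1−δ^3) + 18δ^3 = 56 − 38δ^3.
So δ^3 ≥ 23/38, giving δ ≥ (23/38)^(1/3) ≈ 0.846.

0.846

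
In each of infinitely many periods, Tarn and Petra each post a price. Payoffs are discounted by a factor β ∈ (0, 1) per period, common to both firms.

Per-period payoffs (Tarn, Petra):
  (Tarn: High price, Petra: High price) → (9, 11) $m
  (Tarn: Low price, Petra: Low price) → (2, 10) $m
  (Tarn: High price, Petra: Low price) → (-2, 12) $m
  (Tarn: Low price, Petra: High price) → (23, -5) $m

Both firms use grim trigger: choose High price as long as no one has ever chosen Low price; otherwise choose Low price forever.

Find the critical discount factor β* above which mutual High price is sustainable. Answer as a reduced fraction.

2/3

Tarn's threshold: (23−9)/(23−2) = 2/3.
Petra's threshold: (12−11)/(12−10) = 1/2.
2/3 > 1/2, so Tarn binds and β* = 2/3.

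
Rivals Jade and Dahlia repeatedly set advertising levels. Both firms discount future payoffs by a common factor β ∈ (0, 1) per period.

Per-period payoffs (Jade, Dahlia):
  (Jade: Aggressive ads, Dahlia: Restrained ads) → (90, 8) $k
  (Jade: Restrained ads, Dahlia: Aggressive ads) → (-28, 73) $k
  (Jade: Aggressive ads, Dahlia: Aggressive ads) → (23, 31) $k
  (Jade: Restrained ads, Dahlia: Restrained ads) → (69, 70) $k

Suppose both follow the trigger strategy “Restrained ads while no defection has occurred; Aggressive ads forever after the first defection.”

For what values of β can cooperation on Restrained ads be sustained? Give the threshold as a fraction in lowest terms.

Jade's threshold: (90−69)/(90−23) = 21/67.
Dahlia's threshold: (73−70)/(73−31) = 1/14.
21/67 > 1/14, so Jade binds and β* = 21/67.

21/67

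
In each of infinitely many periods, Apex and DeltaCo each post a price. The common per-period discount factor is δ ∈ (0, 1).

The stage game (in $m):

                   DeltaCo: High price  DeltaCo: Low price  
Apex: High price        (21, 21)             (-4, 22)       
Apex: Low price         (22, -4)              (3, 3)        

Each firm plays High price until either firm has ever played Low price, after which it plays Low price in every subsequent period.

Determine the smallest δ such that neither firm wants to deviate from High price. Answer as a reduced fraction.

One-period gain from deviating is 22 − 21 = 1. The loss is 21 − 3 = 18 in every subsequent period, with present value 18·δ/(1−δ).
Deviation is unprofitable when 18·δ/(1−δ) ≥ 1, i.e. δ/(1−δ) ≥ 1/18.
Equivalently δ ≥ 1/(1+18) = 1/19.

1/19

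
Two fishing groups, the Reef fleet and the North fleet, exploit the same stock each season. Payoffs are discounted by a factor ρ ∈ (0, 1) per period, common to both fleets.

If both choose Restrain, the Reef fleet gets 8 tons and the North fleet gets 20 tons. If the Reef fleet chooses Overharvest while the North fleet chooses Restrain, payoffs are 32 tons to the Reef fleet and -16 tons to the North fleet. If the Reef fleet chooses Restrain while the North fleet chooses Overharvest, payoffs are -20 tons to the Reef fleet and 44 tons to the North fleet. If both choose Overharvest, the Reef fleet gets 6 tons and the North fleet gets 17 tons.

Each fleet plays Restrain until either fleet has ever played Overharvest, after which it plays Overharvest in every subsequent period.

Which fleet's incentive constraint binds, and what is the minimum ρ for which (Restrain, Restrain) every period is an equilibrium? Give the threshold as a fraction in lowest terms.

the Reef fleet; ρ ≥ 12/13

the Reef fleet: cooperation gives 8 each period; deviation gives 32 once then 6 forever.
  8/(1−ρ) ≥ 32 + 6ρ/(1−ρ) ⇒ ρ ≥ 24/26 = 12/13.
the North fleet: cooperation gives 20 each period; deviation gives 44 once then 17 forever.
  ρ ≥ 24/27 = 8/9.
Both must hold, so the binding constraint is the Reef fleet's: ρ ≥ 12/13.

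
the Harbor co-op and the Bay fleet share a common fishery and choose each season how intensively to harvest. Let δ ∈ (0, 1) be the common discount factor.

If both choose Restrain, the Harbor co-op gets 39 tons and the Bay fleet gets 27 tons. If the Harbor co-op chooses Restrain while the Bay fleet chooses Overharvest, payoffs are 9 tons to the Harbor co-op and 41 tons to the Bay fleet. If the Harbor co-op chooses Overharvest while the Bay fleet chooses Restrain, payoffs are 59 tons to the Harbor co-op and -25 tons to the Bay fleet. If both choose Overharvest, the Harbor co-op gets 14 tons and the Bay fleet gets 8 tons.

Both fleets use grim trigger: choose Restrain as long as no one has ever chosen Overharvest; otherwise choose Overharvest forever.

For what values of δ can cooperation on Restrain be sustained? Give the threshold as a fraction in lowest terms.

the Harbor co-op: cooperation gives 39 each period; deviation gives 59 once then 14 forever.
  39/(1−δ) ≥ 59 + 14δ/(1−δ) ⇒ δ ≥ 20/45 = 4/9.
the Bay fleet: cooperation gives 27 each period; deviation gives 41 once then 8 forever.
  δ ≥ 14/33.
Both must hold, so the binding constraint is the Harbor co-op's: δ ≥ 4/9.

4/9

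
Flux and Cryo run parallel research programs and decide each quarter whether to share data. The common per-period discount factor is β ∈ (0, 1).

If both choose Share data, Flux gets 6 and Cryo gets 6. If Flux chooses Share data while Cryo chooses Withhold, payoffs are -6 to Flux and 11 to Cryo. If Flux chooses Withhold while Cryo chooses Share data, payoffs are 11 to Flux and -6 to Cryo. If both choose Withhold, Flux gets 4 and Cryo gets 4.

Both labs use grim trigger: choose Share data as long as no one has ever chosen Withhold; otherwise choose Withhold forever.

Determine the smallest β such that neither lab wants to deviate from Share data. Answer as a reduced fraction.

5/7

One-period gain from deviating is 11 − 6 = 5. The loss is 6 − 4 = 2 in every subsequent period, with present value 2·β/(1−β).
Deviation is unprofitable when 2·β/(1−β) ≥ 5, i.e. β/(1−β) ≥ 5/2.
Equivalently β ≥ 5/(5+2) = 5/7.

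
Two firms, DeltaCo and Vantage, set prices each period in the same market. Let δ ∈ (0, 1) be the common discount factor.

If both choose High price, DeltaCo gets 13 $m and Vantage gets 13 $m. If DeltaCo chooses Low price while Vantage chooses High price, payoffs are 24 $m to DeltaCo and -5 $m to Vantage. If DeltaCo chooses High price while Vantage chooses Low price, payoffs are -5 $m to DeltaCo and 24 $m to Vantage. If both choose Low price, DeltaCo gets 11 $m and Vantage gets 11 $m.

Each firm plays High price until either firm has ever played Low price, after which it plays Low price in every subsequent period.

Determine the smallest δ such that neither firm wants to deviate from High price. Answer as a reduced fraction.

11/13

Cooperation forever yields 13 each period: 13/(1−δ).
Deviating yields 24 once, then 11 forever: 24 + 11δ/(1−δ).
No profitable deviation requires 13/(1−δ) ≥ 24 + 11δ/(1−δ).
Multiplying by (1−δ): 13 ≥ 24(1−δ) + 11δ = 24 − 13δ.
So 13δ ≥ 11, i.e. δ ≥ 11/13.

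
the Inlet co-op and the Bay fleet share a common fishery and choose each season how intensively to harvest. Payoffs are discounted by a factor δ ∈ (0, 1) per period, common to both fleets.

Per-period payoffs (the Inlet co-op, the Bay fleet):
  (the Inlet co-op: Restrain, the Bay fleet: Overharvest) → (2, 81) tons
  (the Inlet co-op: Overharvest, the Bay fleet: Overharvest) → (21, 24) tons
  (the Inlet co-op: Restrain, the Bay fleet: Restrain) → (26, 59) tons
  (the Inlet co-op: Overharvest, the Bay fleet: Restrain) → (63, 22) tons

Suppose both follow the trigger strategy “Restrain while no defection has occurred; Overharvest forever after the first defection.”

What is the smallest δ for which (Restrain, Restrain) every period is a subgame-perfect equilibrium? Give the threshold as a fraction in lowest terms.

the Inlet co-op: cooperation gives 26 each period; deviation gives 63 once then 21 forever.
  26/(1−δ) ≥ 63 + 21δ/(1−δ) ⇒ δ ≥ 37/42.
the Bay fleet: cooperation gives 59 each period; deviation gives 81 once then 24 forever.
  δ ≥ 22/57.
Both must hold, so the binding constraint is the Inlet co-op's: δ ≥ 37/42.

37/42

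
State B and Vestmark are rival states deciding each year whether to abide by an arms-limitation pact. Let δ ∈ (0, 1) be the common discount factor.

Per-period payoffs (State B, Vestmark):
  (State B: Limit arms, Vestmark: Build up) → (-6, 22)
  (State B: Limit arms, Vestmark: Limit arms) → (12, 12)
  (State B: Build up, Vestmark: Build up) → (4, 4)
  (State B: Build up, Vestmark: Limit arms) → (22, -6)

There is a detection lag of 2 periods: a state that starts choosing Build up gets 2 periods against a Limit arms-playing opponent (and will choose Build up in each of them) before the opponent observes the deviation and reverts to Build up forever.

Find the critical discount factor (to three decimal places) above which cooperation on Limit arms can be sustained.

Deviating for the 2 undetected periods gains 22−12 = 10 per period over cooperation, then loses 12−4 = 8 per period forever once punishment starts.
Gain: 10(1 + δ + … + δ^1); loss: 8·δ^2/(1−δ).
No profitable deviation ⇔ 10(1−δ^2) ≤ 8·δ^2, i.e. δ^2 ≥ 10/(10+8) = 5/9.
Hence δ ≥ (5/9)^(1/2) ≈ 0.745.

0.745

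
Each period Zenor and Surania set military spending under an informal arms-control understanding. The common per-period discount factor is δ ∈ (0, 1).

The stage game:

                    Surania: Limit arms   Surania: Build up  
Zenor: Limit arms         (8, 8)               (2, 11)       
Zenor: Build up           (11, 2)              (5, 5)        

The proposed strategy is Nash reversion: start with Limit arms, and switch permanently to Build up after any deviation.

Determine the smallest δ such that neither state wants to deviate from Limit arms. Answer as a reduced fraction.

1/2

One-period gain from deviating is 11 − 8 = 3. The loss is 8 − 5 = 3 in every subsequent period, with present value 3·δ/(1−δ).
Deviation is unprofitable when 3·δ/(1−δ) ≥ 3, i.e. δ/(1−δ) ≥ 1.
Equivalently δ ≥ 3/(3+3) = 1/2.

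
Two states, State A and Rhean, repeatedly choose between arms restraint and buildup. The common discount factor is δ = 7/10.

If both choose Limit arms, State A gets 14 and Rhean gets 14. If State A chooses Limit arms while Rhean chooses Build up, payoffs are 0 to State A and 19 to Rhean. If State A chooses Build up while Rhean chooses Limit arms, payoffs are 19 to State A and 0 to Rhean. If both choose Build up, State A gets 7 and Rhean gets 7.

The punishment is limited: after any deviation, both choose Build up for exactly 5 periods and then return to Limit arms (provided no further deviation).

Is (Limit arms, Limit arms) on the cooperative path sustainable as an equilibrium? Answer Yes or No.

A one-shot deviation gives 19 now, then 7 for 5 periods, then back to 14.
Gain from deviating: (19−14) today; loss: (14−7) in each of the next 5 periods.
No-deviation condition: (14−7)(δ+…+δ^5) ≥ 19−14, i.e. δ+…+δ^5 ≥ 5/7.
At δ = 7/10: δ+…+δ^5 = 1.9412 ≥ 0.7143.
So cooperation is sustainable.

Yes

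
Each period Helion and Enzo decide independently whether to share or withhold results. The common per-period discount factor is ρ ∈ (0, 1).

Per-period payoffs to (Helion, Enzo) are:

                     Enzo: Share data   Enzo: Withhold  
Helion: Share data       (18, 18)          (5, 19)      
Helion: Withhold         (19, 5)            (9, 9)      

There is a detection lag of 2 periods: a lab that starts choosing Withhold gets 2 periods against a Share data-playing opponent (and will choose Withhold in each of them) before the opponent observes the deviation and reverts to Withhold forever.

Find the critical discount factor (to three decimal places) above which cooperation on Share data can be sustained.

A deviator earns 19 for 2 periods, then 9 forever; cooperating earns 18 forever. Multiplying the IC by (1−ρ):
18 ≥ 19(1−ρ^2) + 9ρ^2, so 10·ρ^2 ≥ 1 and ρ^2 ≥ 1/10.
ρ ≥ (1/10)^(1/2) ≈ 0.316.

0.316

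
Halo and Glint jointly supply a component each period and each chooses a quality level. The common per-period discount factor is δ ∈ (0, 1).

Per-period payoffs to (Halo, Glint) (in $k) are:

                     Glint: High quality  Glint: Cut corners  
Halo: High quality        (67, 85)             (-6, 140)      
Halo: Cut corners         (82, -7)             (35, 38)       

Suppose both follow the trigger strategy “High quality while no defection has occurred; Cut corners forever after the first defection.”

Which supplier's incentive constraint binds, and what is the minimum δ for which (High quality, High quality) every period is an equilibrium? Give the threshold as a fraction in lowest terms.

For Halo: deviation gain 82−67 = 15, per-period punishment loss 67−35 = 32. IC gives δ ≥ 15/47.
For Glint: gain 55, loss 47 per period, so δ ≥ 55/102.
The tighter constraint is Glint's, so cooperation needs δ ≥ 55/102.

Glint; δ ≥ 55/102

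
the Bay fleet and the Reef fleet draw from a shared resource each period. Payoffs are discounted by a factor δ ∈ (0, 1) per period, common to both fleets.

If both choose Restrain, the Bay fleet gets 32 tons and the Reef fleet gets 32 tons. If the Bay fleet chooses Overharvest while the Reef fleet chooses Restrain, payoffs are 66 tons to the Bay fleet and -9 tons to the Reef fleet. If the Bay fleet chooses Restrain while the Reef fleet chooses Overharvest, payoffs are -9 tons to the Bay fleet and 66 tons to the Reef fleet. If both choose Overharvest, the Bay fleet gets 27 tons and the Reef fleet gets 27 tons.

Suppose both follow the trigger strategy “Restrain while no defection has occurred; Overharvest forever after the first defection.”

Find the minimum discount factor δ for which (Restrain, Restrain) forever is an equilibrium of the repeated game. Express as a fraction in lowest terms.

Under grim trigger the critical discount factor is (T−C)/(T−P) with T = 66, C = 32, P = 27.
δ* = (66−32)/(66−27) = 34/39.

34/39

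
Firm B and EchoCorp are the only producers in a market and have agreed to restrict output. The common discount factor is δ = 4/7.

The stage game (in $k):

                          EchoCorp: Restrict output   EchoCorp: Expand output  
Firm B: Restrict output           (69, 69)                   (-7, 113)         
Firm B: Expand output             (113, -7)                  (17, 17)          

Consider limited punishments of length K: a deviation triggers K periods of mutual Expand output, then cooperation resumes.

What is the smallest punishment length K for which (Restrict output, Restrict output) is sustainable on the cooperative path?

2

IC: δ(1−δ^K)/(1−δ) ≥ (113−69)/(69−17) = 11/13.
With δ = 4/7: need 1 − δ^K ≥ 11/13·(1−4/7)/(4/7), i.e. δ^K ≤ 0.3654.
Since (4/7)^1 = 0.5714 and (4/7)^2 = 0.3265, the smallest such K is 2.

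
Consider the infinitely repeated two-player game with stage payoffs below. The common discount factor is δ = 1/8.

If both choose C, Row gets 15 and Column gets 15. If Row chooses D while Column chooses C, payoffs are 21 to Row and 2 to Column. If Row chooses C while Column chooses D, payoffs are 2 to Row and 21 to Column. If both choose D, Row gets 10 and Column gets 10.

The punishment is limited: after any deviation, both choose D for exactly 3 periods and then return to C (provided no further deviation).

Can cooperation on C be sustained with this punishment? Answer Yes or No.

A one-shot deviation gives 21 now, then 10 for 3 periods, then back to 15.
Gain from deviating: (21−15) today; loss: (15−10) in each of the next 3 periods.
No-deviation condition: (15−10)(δ+…+δ^3) ≥ 21−15, i.e. δ+…+δ^3 ≥ 6/5.
At δ = 1/8: δ+…+δ^3 = 0.1426 < 1.2000.
So cooperation is not sustainable.

No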